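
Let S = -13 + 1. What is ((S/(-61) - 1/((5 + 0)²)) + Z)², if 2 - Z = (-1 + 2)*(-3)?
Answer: 61842496/2325625 ≈ 26.592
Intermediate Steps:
S = -12
Z = 5 (Z = 2 - (-1 + 2)*(-3) = 2 - (-3) = 2 - 1*(-3) = 2 + 3 = 5)
((S/(-61) - 1/((5 + 0)²)) + Z)² = ((-12/(-61) - 1/((5 + 0)²)) + 5)² = ((-12*(-1/61) - 1/(5²)) + 5)² = ((12/61 - 1/25) + 5)² = (239/1525 + 5)² = (7864/1525)² = 61842496/2325625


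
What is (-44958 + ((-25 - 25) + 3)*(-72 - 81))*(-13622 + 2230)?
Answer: 430241664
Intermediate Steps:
(-44958 + ((-25 - 25) + 3)*(-72 - 81))*(-13622 + 2230) = (-44958 + (-50 + 3)*(-153))*(-11392) = (-44958 - 47*(-153))*(-11392) = (-44958 + 7191)*(-11392) = -37767*(-11392) = 430241664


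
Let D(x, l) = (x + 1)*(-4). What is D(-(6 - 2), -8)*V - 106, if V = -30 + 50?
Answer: 134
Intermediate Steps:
V = 20
D(x, l) = -4 - 4*x (D(x, l) = (1 + x)*(-4) = -4 - 4*x)
D(-(6 - 2), -8)*V - 106 = (-4 - (-4)*(6 - 2))*20 - 106 = (-4 - (-4)*4)*20 - 106 = (-4 - 4*(-4))*20 - 106 = (-4 + 16)*20 - 106 = 12*20 - 106 = 240 - 106 = 134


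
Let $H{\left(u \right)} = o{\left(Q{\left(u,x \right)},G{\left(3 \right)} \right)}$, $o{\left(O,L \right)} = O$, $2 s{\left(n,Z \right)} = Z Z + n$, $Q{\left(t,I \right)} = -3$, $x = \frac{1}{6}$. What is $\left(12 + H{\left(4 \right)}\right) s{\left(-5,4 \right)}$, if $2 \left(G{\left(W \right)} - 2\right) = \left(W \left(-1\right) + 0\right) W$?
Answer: $\frac{99}{2} \approx 49.5$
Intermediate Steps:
$x = \frac{1}{6} \approx 0.16667$
$G{\left(W \right)} = 2 - \frac{W^{2}}{2}$ ($G{\left(W \right)} = 2 + \frac{\left(W \left(-1\right) + 0\right) W}{2} = 2 + \frac{\left(- W + 0\right) W}{2} = 2 + \frac{- W W}{2} = 2 + \frac{\left(-1\right) W^{2}}{2} = 2 - \frac{W^{2}}{2}$)
$s{\left(n,Z \right)} = \frac{n}{2} + \frac{Z^{2}}{2}$ ($s{\left(n,Z \right)} = \frac{Z Z + n}{2} = \frac{Z^{2} + n}{2} = \frac{n + Z^{2}}{2} = \frac{n}{2} + \frac{Z^{2}}{2}$)
$H{\left(u \right)} = -3$
$\left(12 + H{\left(4 \right)}\right) s{\left(-5,4 \right)} = \left(12 - 3\right) \left(\frac{1}{2} \left(-5\right) + \frac{4^{2}}{2}\right) = 9 \left(- \frac{5}{2} + \frac{1}{2} \cdot 16\right) = 9 \left(- \frac{5}{2} + 8\right) = 9 \cdot \frac{11}{2} = \frac{99}{2}$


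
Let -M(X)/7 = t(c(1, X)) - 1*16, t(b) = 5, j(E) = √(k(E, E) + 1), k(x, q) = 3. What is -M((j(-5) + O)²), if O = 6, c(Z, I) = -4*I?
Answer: -77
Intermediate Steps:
j(E) = 2 (j(E) = √(3 + 1) = √4 = 2)
M(X) = 77 (M(X) = -7*(5 - 1*16) = -7*(5 - 16) = -7*(-11) = 77)
-M((j(-5) + O)²) = -1*77 = -77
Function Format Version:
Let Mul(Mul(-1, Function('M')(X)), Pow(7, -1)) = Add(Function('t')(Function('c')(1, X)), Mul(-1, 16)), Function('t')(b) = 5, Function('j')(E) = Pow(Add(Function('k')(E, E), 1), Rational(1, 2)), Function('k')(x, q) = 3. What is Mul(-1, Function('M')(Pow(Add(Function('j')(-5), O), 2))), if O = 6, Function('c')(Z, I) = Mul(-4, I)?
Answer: -77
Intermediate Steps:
Function('j')(E) = 2 (Function('j')(E) = Pow(Add(3, 1), Rational(1, 2)) = Pow(4, Rational(1, 2)) = 2)
Function('M')(X) = 77 (Function('M')(X) = Mul(-7, Add(5, Mul(-1, 16))) = Mul(-7, Add(5, -16)) = Mul(-7, -11) = 77)
Mul(-1, Function('M')(Pow(Add(Function('j')(-5), O), 2))) = Mul(-1, 77) = -77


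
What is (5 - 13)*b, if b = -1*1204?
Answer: 9632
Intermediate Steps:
b = -1204
(5 - 13)*b = (5 - 13)*(-1204) = -8*(-1204) = 9632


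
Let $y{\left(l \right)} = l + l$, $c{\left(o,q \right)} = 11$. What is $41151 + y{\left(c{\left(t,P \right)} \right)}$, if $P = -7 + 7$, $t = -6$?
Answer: $41173$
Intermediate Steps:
$P = 0$
$y{\left(l \right)} = 2 l$
$41151 + y{\left(c{\left(t,P \right)} \right)} = 41151 + 2 \cdot 11 = 41151 + 22 = 41173$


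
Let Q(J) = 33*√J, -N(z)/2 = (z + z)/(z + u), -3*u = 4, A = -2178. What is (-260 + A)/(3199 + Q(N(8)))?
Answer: -38995810/51194141 + 160908*I*√30/51194141 ≈ -0.76172 + 0.017215*I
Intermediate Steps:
u = -4/3 (u = -⅓*4 = -4/3 ≈ -1.3333)
N(z) = -4*z/(-4/3 + z) (N(z) = -2*(z + z)/(z - 4/3) = -2*2*z/(-4/3 + z) = -4*z/(-4/3 + z))
(-260 + A)/(3199 + Q(N(8))) = (-260 - 2178)/(3199 + 33*√(-12*8/(-4 + 3*8))) = -2438/(3199 + 33*√(-12*8/(-4 + 24))) = -2438/(3199 + 33*√(-12*8/20)) = -2438/(3199 + 33*√(-12*8*1/20)) = -2438/(3199 + 33*√(-24/5)) = -2438/(3199 + 33*(2*I*√30/5)) = -2438/(3199 + 66*I*√30/5)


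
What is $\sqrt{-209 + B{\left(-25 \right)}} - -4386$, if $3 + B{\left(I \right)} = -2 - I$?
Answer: $4386 + 3 i \sqrt{21} \approx 4386.0 + 13.748 i$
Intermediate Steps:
$B{\left(I \right)} = -5 - I$ ($B{\left(I \right)} = -3 - \left(2 + I\right) = -5 - I$)
$\sqrt{-209 + B{\left(-25 \right)}} - -4386 = \sqrt{-209 - -20} - -4386 = \sqrt{-209 + \left(-5 + 25\right)} + 4386 = \sqrt{-209 + 20} + 4386 = \sqrt{-189} + 4386 = 3 i \sqrt{21} + 4386 = 4386 + 3 i \sqrt{21}$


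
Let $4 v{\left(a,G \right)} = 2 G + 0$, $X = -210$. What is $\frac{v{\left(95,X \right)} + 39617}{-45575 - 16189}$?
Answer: $- \frac{9878}{15441} \approx -0.63973$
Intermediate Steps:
$v{\left(a,G \right)} = \frac{G}{2}$ ($v{\left(a,G \right)} = \frac{2 G + 0}{4} = \frac{2 G}{4} = \frac{G}{2}$)
$\frac{v{\left(95,X \right)} + 39617}{-45575 - 16189} = \frac{\frac{1}{2} \left(-210\right) + 39617}{-45575 - 16189} = \frac{-105 + 39617}{-61764} = 39512 \left(- \frac{1}{61764}\right) = - \frac{9878}{15441}$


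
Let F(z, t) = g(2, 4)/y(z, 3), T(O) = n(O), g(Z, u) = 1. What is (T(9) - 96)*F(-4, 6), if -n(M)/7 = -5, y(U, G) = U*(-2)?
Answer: -61/8 ≈ -7.6250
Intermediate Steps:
y(U, G) = -2*U
n(M) = 35 (n(M) = -7*(-5) = 35)
T(O) = 35
F(z, t) = -1/(2*z) (F(z, t) = 1/(-2*z) = 1*(-1/(2*z)) = -1/(2*z))
(T(9) - 96)*F(-4, 6) = (35 - 96)*(-½/(-4)) = -(-61)*(-1)/(2*4) = -61*⅛ = -61/8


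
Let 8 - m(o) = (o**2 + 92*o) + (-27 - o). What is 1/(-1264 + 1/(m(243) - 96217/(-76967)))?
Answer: -567636872/717493013205 ≈ -0.00079114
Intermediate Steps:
m(o) = 35 - o**2 - 91*o (m(o) = 8 - ((o**2 + 92*o) + (-27 - o)) = 8 - (-27 + o**2 + 91*o) = 8 + (27 - o**2 - 91*o) = 35 - o**2 - 91*o)
1/(-1264 + 1/(m(243) - 96217/(-76967))) = 1/(-1264 + 1/((35 - 1*243**2 - 91*243) - 96217/(-76967))) = 1/(-1264 + 1/((35 - 1*59049 - 22113) - 96217*(-1/76967))) = 1/(-1264 + 1/((35 - 59049 - 22113) + 8747/6997)) = 1/(-1264 + 1/(-81127 + 8747/6997)) = 1/(-1264 + 1/(-567636872/6997)) = 1/(-1264 - 6997/567636872) = 1/(-717493013205/567636872) = -567636872/717493013205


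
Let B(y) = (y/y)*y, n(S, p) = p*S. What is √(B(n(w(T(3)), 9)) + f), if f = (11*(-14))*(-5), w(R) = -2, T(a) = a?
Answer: 4*√47 ≈ 27.423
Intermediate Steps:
n(S, p) = S*p
B(y) = y (B(y) = 1*y = y)
f = 770 (f = -154*(-5) = 770)
√(B(n(w(T(3)), 9)) + f) = √(-2*9 + 770) = √(-18 + 770) = √752 = 4*√47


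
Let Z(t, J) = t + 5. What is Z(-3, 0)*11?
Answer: 22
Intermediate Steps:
Z(t, J) = 5 + t
Z(-3, 0)*11 = (5 - 3)*11 = 2*11 = 22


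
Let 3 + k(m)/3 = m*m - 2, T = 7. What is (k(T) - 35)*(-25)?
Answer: -2425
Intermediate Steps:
k(m) = -15 + 3*m**2 (k(m) = -9 + 3*(m*m - 2) = -9 + 3*(m**2 - 2) = -9 + 3*(-2 + m**2) = -9 + (-6 + 3*m**2) = -15 + 3*m**2)
(k(T) - 35)*(-25) = ((-15 + 3*7**2) - 35)*(-25) = ((-15 + 3*49) - 35)*(-25) = ((-15 + 147) - 35)*(-25) = (132 - 35)*(-25) = 97*(-25) = -2425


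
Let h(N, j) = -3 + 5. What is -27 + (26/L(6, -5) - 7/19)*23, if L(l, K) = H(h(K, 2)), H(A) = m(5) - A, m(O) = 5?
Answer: 9340/57 ≈ 163.86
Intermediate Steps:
h(N, j) = 2
H(A) = 5 - A
L(l, K) = 3 (L(l, K) = 5 - 1*2 = 5 - 2 = 3)
-27 + (26/L(6, -5) - 7/19)*23 = -27 + (26/3 - 7/19)*23 = -27 + (473/57)*23 = -27 + 10879/57 = 9340/57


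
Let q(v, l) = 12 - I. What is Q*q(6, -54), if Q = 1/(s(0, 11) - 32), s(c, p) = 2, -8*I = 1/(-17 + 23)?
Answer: -577/1440 ≈ -0.40069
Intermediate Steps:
I = -1/48 (I = -1/(8*(-17 + 23)) = -1/8/6 = -1/8*1/6 = -1/48 ≈ -0.020833)
Q = -1/30 (Q = 1/(2 - 32) = 1/(-30) = -1/30 ≈ -0.033333)
q(v, l) = 577/48 (q(v, l) = 12 - 1*(-1/48) = 12 + 1/48 = 577/48)
Q*q(6, -54) = -1/30*577/48 = -577/1440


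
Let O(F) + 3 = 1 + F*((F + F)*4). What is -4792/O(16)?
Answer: -2396/1023 ≈ -2.3421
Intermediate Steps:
O(F) = -2 + 8*F² (O(F) = -3 + (1 + F*((F + F)*4)) = -3 + (1 + F*((2*F)*4)) = -3 + (1 + F*(8*F)) = -3 + (1 + 8*F²) = -2 + 8*F²)
-4792/O(16) = -4792/(-2 + 8*16²) = -4792/(-2 + 8*256) = -4792/(-2 + 2048) = -4792/2046 = -4792*1/2046 = -2396/1023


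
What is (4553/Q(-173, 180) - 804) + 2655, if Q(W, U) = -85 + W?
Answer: 473005/258 ≈ 1833.4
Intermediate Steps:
(4553/Q(-173, 180) - 804) + 2655 = (4553/(-85 - 173) - 804) + 2655 = (4553/(-258) - 804) + 2655 = (4553*(-1/258) - 804) + 2655 = (-4553/258 - 804) + 2655 = -211985/258 + 2655 = 473005/258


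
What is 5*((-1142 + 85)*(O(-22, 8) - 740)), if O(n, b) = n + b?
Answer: 3984890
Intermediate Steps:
O(n, b) = b + n
5*((-1142 + 85)*(O(-22, 8) - 740)) = 5*((-1142 + 85)*((8 - 22) - 740)) = 5*(-1057*(-14 - 740)) = 5*(-1057*(-754)) = 5*796978 = 3984890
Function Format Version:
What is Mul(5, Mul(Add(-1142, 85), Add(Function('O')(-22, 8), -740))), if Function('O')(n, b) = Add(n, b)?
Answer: 3984890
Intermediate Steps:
Function('O')(n, b) = Add(b, n)
Mul(5, Mul(Add(-1142, 85), Add(Function('O')(-22, 8), -740))) = Mul(5, Mul(Add(-1142, 85), Add(Add(8, -22), -740))) = Mul(5, Mul(-1057, Add(-14, -740))) = Mul(5, Mul(-1057, -754)) = Mul(5, 796978) = 3984890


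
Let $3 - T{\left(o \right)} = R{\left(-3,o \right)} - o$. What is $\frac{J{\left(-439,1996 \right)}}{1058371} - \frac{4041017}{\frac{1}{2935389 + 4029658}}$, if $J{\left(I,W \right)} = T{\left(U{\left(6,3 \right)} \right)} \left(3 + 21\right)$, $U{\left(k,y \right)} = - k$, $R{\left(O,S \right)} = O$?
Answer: $-28145873332799$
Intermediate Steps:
$T{\left(o \right)} = 6 + o$ ($T{\left(o \right)} = 3 - \left(-3 - o\right) = 3 + \left(3 + o\right) = 6 + o$)
$J{\left(I,W \right)} = 0$ ($J{\left(I,W \right)} = \left(6 - 6\right) \left(3 + 21\right) = \left(6 - 6\right) 24 = 0 \cdot 24 = 0$)
$\frac{J{\left(-439,1996 \right)}}{1058371} - \frac{4041017}{\frac{1}{2935389 + 4029658}} = \frac{0}{1058371} - \frac{4041017}{\frac{1}{2935389 + 4029658}} = 0 \cdot \frac{1}{1058371} - \frac{4041017}{\frac{1}{6965047}} = 0 - 4041017 \frac{1}{\frac{1}{6965047}} = 0 - 28145873332799 = -28145873332799$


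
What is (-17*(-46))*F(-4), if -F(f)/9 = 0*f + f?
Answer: 28152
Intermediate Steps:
F(f) = -9*f (F(f) = -9*(0*f + f) = -9*(0 + f) = -9*f)
(-17*(-46))*F(-4) = (-17*(-46))*(-9*(-4)) = 782*36 = 28152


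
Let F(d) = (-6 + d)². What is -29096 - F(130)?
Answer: -44472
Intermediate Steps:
-29096 - F(130) = -29096 - (-6 + 130)² = -29096 - 1*124² = -29096 - 1*15376 = -29096 - 15376 = -44472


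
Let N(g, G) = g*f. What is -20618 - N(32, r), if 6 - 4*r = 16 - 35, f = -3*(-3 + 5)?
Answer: -20426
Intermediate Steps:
f = -6 (f = -3*2 = -6)
r = 25/4 (r = 3/2 - (16 - 35)/4 = 3/2 - ¼*(-19) = 3/2 + 19/4 = 25/4 ≈ 6.2500)
N(g, G) = -6*g (N(g, G) = g*(-6) = -6*g)
-20618 - N(32, r) = -20618 - (-6)*32 = -20618 - 1*(-192) = -20618 + 192 = -20426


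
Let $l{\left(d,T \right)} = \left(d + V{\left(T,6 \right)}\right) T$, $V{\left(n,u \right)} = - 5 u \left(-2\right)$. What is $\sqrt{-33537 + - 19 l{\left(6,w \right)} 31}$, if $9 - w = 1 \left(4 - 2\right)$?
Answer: $i \sqrt{305655} \approx 552.86 i$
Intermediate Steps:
$V{\left(n,u \right)} = 10 u$
$w = 7$ ($w = 9 - 1 \left(4 - 2\right) = 9 - 1 \cdot 2 = 9 - 2 = 7$)
$l{\left(d,T \right)} = T \left(60 + d\right)$ ($l{\left(d,T \right)} = \left(d + 10 \cdot 6\right) T = \left(d + 60\right) T = \left(60 + d\right) T = T \left(60 + d\right)$)
$\sqrt{-33537 + - 19 l{\left(6,w \right)} 31} = \sqrt{-33537 + - 19 \cdot 7 \left(60 + 6\right) 31} = \sqrt{-33537 + - 19 \cdot 7 \cdot 66 \cdot 31} = \sqrt{-33537 + \left(-19\right) 462 \cdot 31} = \sqrt{-33537 - 272118} = \sqrt{-305655} = i \sqrt{305655}$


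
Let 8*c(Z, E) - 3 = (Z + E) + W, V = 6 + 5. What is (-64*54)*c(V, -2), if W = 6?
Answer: -7776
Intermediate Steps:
V = 11
c(Z, E) = 9/8 + E/8 + Z/8 (c(Z, E) = 3/8 + ((Z + E) + 6)/8 = 3/8 + ((E + Z) + 6)/8 = 3/8 + (6 + E + Z)/8 = 3/8 + (3/4 + E/8 + Z/8) = 9/8 + E/8 + Z/8)
(-64*54)*c(V, -2) = (-64*54)*(9/8 + (1/8)*(-2) + (1/8)*11) = -3456*(9/8 - 1/4 + 11/8) = -3456*9/4 = -7776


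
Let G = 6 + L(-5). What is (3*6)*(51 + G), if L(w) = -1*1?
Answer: 1008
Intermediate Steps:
L(w) = -1
G = 5 (G = 6 - 1 = 5)
(3*6)*(51 + G) = (3*6)*(51 + 5) = 18*56 = 1008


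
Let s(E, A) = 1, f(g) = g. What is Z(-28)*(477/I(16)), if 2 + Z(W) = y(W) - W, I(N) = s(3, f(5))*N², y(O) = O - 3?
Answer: -2385/256 ≈ -9.3164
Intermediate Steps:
y(O) = -3 + O
I(N) = N² (I(N) = 1*N² = N²)
Z(W) = -5 (Z(W) = -2 + ((-3 + W) - W) = -2 - 3 = -5)
Z(-28)*(477/I(16)) = -2385/(16²) = -2385/256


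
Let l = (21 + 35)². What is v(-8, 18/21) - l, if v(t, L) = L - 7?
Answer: -21995/7 ≈ -3142.1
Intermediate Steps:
v(t, L) = -7 + L
l = 3136 (l = 56² = 3136)
v(-8, 18/21) - l = (-7 + 18/21) - 1*3136 = (-7 + 18*(1/21)) - 3136 = (-7 + 6/7) - 3136 = -43/7 - 3136 = -21995/7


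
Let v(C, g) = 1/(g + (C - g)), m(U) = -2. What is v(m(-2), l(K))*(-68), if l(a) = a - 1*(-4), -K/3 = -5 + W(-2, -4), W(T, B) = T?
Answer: 34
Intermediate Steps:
K = 21 (K = -3*(-5 - 2) = -3*(-7) = 21)
l(a) = 4 + a (l(a) = a + 4 = 4 + a)
v(C, g) = 1/C
v(m(-2), l(K))*(-68) = -68/(-2) = -1/2*(-68) = 34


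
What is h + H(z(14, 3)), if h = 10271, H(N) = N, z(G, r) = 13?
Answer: 10284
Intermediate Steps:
h + H(z(14, 3)) = 10271 + 13 = 10284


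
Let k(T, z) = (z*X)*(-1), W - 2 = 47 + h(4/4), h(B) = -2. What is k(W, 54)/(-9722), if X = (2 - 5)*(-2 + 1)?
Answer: 81/4861 ≈ 0.016663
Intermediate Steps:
W = 47 (W = 2 + (47 - 2) = 2 + 45 = 47)
X = 3 (X = -3*(-1) = 3)
k(T, z) = -3*z (k(T, z) = (z*3)*(-1) = (3*z)*(-1) = -3*z)
k(W, 54)/(-9722) = -3*54/(-9722) = -162*(-1/9722) = 81/4861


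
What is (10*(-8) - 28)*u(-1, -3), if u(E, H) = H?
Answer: 324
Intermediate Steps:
(10*(-8) - 28)*u(-1, -3) = (10*(-8) - 28)*(-3) = (-80 - 28)*(-3) = -108*(-3) = 324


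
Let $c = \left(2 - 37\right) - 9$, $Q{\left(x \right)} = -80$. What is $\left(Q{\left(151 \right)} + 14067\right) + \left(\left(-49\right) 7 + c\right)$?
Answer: $13600$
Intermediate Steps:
$c = -44$ ($c = -35 - 9 = -44$)
$\left(Q{\left(151 \right)} + 14067\right) + \left(\left(-49\right) 7 + c\right) = \left(-80 + 14067\right) - 387 = 13987 - 387 = 13600$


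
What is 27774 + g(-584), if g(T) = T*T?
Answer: 368830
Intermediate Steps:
g(T) = T²
27774 + g(-584) = 27774 + (-584)² = 27774 + 341056 = 368830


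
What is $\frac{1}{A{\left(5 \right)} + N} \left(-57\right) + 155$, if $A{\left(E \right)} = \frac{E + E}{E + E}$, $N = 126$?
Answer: $\frac{19628}{127} \approx 154.55$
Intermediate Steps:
$A{\left(E \right)} = 1$ ($A{\left(E \right)} = \frac{2 E}{2 E} = 2 E \frac{1}{2 E} = 1$)
$\frac{1}{A{\left(5 \right)} + N} \left(-57\right) + 155 = \frac{1}{1 + 126} \left(-57\right) + 155 = \frac{1}{127} \left(-57\right) + 155 = - \frac{57}{127} + 155 = \frac{19628}{127}$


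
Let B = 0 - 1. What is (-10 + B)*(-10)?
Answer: 110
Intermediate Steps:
B = -1
(-10 + B)*(-10) = (-10 - 1)*(-10) = -11*(-10) = 110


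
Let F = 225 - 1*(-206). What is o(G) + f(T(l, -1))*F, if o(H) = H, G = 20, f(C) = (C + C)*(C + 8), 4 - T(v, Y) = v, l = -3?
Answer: 90530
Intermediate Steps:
T(v, Y) = 4 - v
f(C) = 2*C*(8 + C) (f(C) = (2*C)*(8 + C) = 2*C*(8 + C))
F = 431 (F = 225 + 206 = 431)
o(G) + f(T(l, -1))*F = 20 + (2*(4 - 1*(-3))*(8 + (4 - 1*(-3))))*431 = 20 + (2*(4 + 3)*(8 + (4 + 3)))*431 = 20 + (2*7*(8 + 7))*431 = 20 + (2*7*15)*431 = 20 + 210*431 = 20 + 90510 = 90530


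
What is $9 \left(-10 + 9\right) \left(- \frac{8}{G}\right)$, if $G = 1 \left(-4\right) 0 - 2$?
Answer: $-36$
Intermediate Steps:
$G = -2$ ($G = \left(-4\right) 0 - 2 = 0 - 2 = -2$)
$9 \left(-10 + 9\right) \left(- \frac{8}{G}\right) = 9 \left(-10 + 9\right) \left(- \frac{8}{-2}\right) = 9 \left(-1\right) \left(\left(-8\right) \left(- \frac{1}{2}\right)\right) = \left(-9\right) 4 = -36$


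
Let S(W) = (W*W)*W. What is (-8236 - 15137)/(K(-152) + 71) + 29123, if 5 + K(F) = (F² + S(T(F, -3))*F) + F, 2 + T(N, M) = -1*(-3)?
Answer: 221967715/7622 ≈ 29122.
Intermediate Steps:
T(N, M) = 1 (T(N, M) = -2 - 1*(-3) = -2 + 3 = 1)
S(W) = W³ (S(W) = W²*W = W³)
K(F) = -5 + F² + 2*F (K(F) = -5 + ((F² + 1³*F) + F) = -5 + ((F² + 1*F) + F) = -5 + ((F² + F) + F) = -5 + ((F + F²) + F) = -5 + (F² + 2*F) = -5 + F² + 2*F)
(-8236 - 15137)/(K(-152) + 71) + 29123 = (-8236 - 15137)/((-5 + (-152)² + 2*(-152)) + 71) + 29123 = -23373/((-5 + 23104 - 304) + 71) + 29123 = -23373/(22795 + 71) + 29123 = -23373/22866 + 29123 = -23373*1/22866 + 29123 = -7791/7622 + 29123 = 221967715/7622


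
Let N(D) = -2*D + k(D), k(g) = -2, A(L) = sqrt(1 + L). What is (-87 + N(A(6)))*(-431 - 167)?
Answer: 53222 + 1196*sqrt(7) ≈ 56386.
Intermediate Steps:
N(D) = -2 - 2*D (N(D) = -2*D - 2 = -2 - 2*D)
(-87 + N(A(6)))*(-431 - 167) = (-87 + (-2 - 2*sqrt(1 + 6)))*(-431 - 167) = (-87 + (-2 - 2*sqrt(7)))*(-598) = (-89 - 2*sqrt(7))*(-598) = 53222 + 1196*sqrt(7)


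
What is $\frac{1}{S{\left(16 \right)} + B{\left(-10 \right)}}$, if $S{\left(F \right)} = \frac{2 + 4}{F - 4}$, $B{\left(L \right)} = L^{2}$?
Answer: $\frac{2}{201} \approx 0.0099503$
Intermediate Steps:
$S{\left(F \right)} = \frac{6}{-4 + F}$
$\frac{1}{S{\left(16 \right)} + B{\left(-10 \right)}} = \frac{1}{\frac{6}{-4 + 16} + \left(-10\right)^{2}} = \frac{1}{\frac{6}{12} + 100} = \frac{1}{6 \cdot \frac{1}{12} + 100} = \frac{1}{\frac{1}{2} + 100} = \frac{1}{\frac{201}{2}} = \frac{2}{201}$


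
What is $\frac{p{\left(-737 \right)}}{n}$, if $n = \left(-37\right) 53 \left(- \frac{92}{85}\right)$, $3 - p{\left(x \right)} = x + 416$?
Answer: $\frac{6885}{45103} \approx 0.15265$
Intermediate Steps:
$p{\left(x \right)} = -413 - x$ ($p{\left(x \right)} = 3 - \left(x + 416\right) = 3 - \left(416 + x\right) = -413 - x$)
$n = \frac{180412}{85}$ ($n = - 1961 \left(\left(-92\right) \frac{1}{85}\right) = \left(-1961\right) \left(- \frac{92}{85}\right) = \frac{180412}{85} \approx 2122.5$)
$\frac{p{\left(-737 \right)}}{n} = \frac{-413 - -737}{\frac{180412}{85}} = \left(-413 + 737\right) \frac{85}{180412} = 324 \cdot \frac{85}{180412} = \frac{6885}{45103}$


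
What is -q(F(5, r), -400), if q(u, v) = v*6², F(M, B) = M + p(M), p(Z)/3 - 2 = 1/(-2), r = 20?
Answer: 14400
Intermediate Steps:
p(Z) = 9/2 (p(Z) = 6 + 3/(-2) = 6 + 3*(-½) = 6 - 3/2 = 9/2)
F(M, B) = 9/2 + M (F(M, B) = M + 9/2 = 9/2 + M)
q(u, v) = 36*v (q(u, v) = v*36 = 36*v)
-q(F(5, r), -400) = -36*(-400) = -1*(-14400) = 14400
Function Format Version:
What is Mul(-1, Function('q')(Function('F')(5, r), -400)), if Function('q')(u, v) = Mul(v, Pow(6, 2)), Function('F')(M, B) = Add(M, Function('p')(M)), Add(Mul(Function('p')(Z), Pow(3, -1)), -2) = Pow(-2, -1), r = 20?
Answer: 14400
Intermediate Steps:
Function('p')(Z) = Rational(9, 2) (Function('p')(Z) = Add(6, Mul(3, Pow(-2, -1))) = Add(6, Mul(3, Rational(-1, 2))) = Add(6, Rational(-3, 2)) = Rational(9, 2))
Function('F')(M, B) = Add(Rational(9, 2), M) (Function('F')(M, B) = Add(M, Rational(9, 2)) = Add(Rational(9, 2), M))
Function('q')(u, v) = Mul(36, v) (Function('q')(u, v) = Mul(v, 36) = Mul(36, v))
Mul(-1, Function('q')(Function('F')(5, r), -400)) = Mul(-1, Mul(36, -400)) = Mul(-1, -14400) = 14400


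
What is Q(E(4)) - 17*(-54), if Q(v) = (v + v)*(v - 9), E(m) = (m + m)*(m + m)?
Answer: 7958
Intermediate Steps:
E(m) = 4*m² (E(m) = (2*m)*(2*m) = 4*m²)
Q(v) = 2*v*(-9 + v) (Q(v) = (2*v)*(-9 + v) = 2*v*(-9 + v))
Q(E(4)) - 17*(-54) = 2*(4*4²)*(-9 + 4*4²) - 17*(-54) = 2*(4*16)*(-9 + 4*16) + 918 = 2*64*(-9 + 64) + 918 = 2*64*55 + 918 = 7040 + 918 = 7958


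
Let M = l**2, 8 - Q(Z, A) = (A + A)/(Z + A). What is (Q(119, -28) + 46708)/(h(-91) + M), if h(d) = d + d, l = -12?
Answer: -15982/13 ≈ -1229.4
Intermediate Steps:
Q(Z, A) = 8 - 2*A/(A + Z) (Q(Z, A) = 8 - (A + A)/(Z + A) = 8 - 2*A/(A + Z))
h(d) = 2*d
M = 144 (M = (-12)**2 = 144)
(Q(119, -28) + 46708)/(h(-91) + M) = (2*(3*(-28) + 4*119)/(-28 + 119) + 46708)/(2*(-91) + 144) = (2*(-84 + 476)/91 + 46708)/(-182 + 144) = (2*(1/91)*392 + 46708)/(-38) = (112/13 + 46708)*(-1/38) = (607316/13)*(-1/38) = -15982/13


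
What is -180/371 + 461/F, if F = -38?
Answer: -177871/14098 ≈ -12.617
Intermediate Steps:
-180/371 + 461/F = -180/371 + 461/(-38) = -180*1/371 + 461*(-1/38) = -180/371 - 461/38 = -177871/14098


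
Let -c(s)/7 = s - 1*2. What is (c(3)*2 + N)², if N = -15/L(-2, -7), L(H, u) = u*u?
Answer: 491401/2401 ≈ 204.67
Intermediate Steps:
L(H, u) = u²
N = -15/49 (N = -15/((-7)²) = -15/49 ≈ -0.30612)
c(s) = 14 - 7*s (c(s) = -7*(s - 1*2) = -7*(s - 2) = -7*(-2 + s) = 14 - 7*s)
(c(3)*2 + N)² = ((14 - 7*3)*2 - 15/49)² = ((14 - 21)*2 - 15/49)² = (-7*2 - 15/49)² = (-14 - 15/49)² = (-701/49)² = 491401/2401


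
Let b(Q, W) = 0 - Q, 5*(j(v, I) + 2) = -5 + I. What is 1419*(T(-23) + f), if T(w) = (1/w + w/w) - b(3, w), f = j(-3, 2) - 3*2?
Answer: -757746/115 ≈ -6589.1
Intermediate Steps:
j(v, I) = -3 + I/5 (j(v, I) = -2 + (-5 + I)/5 = -2 + (-1 + I/5) = -3 + I/5)
b(Q, W) = -Q
f = -43/5 (f = (-3 + (⅕)*2) - 3*2 = (-3 + ⅖) - 6 = -13/5 - 6 = -43/5 ≈ -8.6000)
T(w) = 4 + 1/w (T(w) = (1/w + w/w) - (-1)*3 = (1/w + 1) - 1*(-3) = (1 + 1/w) + 3 = 4 + 1/w)
1419*(T(-23) + f) = 1419*((4 + 1/(-23)) - 43/5) = 1419*((4 - 1/23) - 43/5) = 1419*(91/23 - 43/5) = 1419*(-534/115) = -757746/115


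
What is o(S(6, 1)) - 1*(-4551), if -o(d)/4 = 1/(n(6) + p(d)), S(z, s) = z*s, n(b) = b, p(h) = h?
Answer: 13652/3 ≈ 4550.7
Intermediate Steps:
S(z, s) = s*z
o(d) = -4/(6 + d)
o(S(6, 1)) - 1*(-4551) = -4/(6 + 1*6) - 1*(-4551) = -4/(6 + 6) + 4551 = -4/12 + 4551 = -4*1/12 + 4551 = -1/3 + 4551 = 13652/3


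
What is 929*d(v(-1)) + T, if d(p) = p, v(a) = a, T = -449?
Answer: -1378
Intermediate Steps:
929*d(v(-1)) + T = 929*(-1) - 449 = -929 - 449 = -1378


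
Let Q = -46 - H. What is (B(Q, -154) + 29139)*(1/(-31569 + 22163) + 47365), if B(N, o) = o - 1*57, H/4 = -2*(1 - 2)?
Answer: 6443931693696/4703 ≈ 1.3702e+9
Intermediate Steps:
H = 8 (H = 4*(-2*(1 - 2)) = 4*(-2*(-1)) = 4*2 = 8)
Q = -54 (Q = -46 - 1*8 = -46 - 8 = -54)
B(N, o) = -57 + o (B(N, o) = o - 57 = -57 + o)
(B(Q, -154) + 29139)*(1/(-31569 + 22163) + 47365) = ((-57 - 154) + 29139)*(1/(-31569 + 22163) + 47365) = (-211 + 29139)*(1/(-9406) + 47365) = 28928*(-1/9406 + 47365) = 28928*(445515189/9406) = 6443931693696/4703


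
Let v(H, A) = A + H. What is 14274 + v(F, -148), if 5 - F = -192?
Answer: 14323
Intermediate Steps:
F = 197 (F = 5 - 1*(-192) = 5 + 192 = 197)
14274 + v(F, -148) = 14274 + (-148 + 197) = 14274 + 49 = 14323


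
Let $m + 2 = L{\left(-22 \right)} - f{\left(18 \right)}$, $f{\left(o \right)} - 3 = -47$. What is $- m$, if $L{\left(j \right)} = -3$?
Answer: $-39$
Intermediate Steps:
$f{\left(o \right)} = -44$ ($f{\left(o \right)} = 3 - 47 = -44$)
$m = 39$ ($m = -2 - -41 = -2 + \left(-3 + 44\right) = -2 + 41 = 39$)
$- m = \left(-1\right) 39 = -39$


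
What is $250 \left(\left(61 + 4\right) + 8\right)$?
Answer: $18250$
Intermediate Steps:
$250 \left(\left(61 + 4\right) + 8\right) = 250 \left(65 + 8\right) = 250 \cdot 73 = 18250$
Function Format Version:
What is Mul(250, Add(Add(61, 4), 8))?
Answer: 18250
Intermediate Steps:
Mul(250, Add(Add(61, 4), 8)) = Mul(250, Add(65, 8)) = Mul(250, 73) = 18250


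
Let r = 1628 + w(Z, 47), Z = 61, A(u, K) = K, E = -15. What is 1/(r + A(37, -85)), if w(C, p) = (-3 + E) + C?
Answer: 1/1586 ≈ 0.00063052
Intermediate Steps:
w(C, p) = -18 + C (w(C, p) = (-3 - 15) + C = -18 + C)
r = 1671 (r = 1628 + (-18 + 61) = 1628 + 43 = 1671)
1/(r + A(37, -85)) = 1/(1671 - 85) = 1/1586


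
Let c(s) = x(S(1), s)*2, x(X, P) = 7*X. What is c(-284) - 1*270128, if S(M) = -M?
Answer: -270142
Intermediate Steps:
c(s) = -14 (c(s) = (7*(-1*1))*2 = (7*(-1))*2 = -7*2 = -14)
c(-284) - 1*270128 = -14 - 1*270128 = -14 - 270128 = -270142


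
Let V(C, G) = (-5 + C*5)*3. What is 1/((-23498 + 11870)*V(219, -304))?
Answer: -1/38023560 ≈ -2.6299e-8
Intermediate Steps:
V(C, G) = -15 + 15*C (V(C, G) = (-5 + 5*C)*3 = -15 + 15*C)
1/((-23498 + 11870)*V(219, -304)) = 1/((-23498 + 11870)*(-15 + 15*219)) = 1/((-11628)*(-15 + 3285)) = -1/11628/3270 = -1/11628*1/3270 = -1/38023560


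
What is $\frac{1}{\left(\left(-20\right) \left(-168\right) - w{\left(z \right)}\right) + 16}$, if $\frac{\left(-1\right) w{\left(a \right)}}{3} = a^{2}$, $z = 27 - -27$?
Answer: $\frac{1}{12124} \approx 8.2481 \cdot 10^{-5}$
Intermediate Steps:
$z = 54$ ($z = 27 + 27 = 54$)
$w{\left(a \right)} = - 3 a^{2}$
$\frac{1}{\left(\left(-20\right) \left(-168\right) - w{\left(z \right)}\right) + 16} = \frac{1}{\left(\left(-20\right) \left(-168\right) - - 3 \cdot 54^{2}\right) + 16} = \frac{1}{\left(3360 - \left(-3\right) 2916\right) + 16} = \frac{1}{\left(3360 - -8748\right) + 16} = \frac{1}{\left(3360 + 8748\right) + 16} = \frac{1}{12108 + 16} = \frac{1}{12124}$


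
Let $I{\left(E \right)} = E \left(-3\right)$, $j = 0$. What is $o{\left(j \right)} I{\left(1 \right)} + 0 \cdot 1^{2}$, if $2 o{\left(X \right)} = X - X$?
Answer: $0$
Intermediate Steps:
$o{\left(X \right)} = 0$ ($o{\left(X \right)} = \frac{X - X}{2} = \frac{1}{2} \cdot 0 = 0$)
$I{\left(E \right)} = - 3 E$
$o{\left(j \right)} I{\left(1 \right)} + 0 \cdot 1^{2} = 0 \left(\left(-3\right) 1\right) + 0 \cdot 1^{2} = 0 \left(-3\right) + 0 \cdot 1 = 0 + 0 = 0$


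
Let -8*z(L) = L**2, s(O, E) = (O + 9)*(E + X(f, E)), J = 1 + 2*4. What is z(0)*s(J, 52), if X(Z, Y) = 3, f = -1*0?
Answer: 0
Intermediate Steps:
f = 0
J = 9 (J = 1 + 8 = 9)
s(O, E) = (3 + E)*(9 + O) (s(O, E) = (O + 9)*(E + 3) = (9 + O)*(3 + E) = (3 + E)*(9 + O))
z(L) = -L**2/8
z(0)*s(J, 52) = (-1/8*0**2)*(27 + 3*9 + 9*52 + 52*9) = (-1/8*0)*(27 + 27 + 468 + 468) = 0*990 = 0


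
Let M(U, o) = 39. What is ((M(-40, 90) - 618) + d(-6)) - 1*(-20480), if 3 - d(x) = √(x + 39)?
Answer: 19904 - √33 ≈ 19898.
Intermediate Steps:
d(x) = 3 - √(39 + x) (d(x) = 3 - √(x + 39) = 3 - √(39 + x))
((M(-40, 90) - 618) + d(-6)) - 1*(-20480) = ((39 - 618) + (3 - √(39 - 6))) - 1*(-20480) = (-579 + (3 - √33)) + 20480 = (-576 - √33) + 20480 = 19904 - √33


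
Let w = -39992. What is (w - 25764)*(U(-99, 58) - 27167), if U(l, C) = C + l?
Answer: 1789089248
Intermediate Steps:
(w - 25764)*(U(-99, 58) - 27167) = (-39992 - 25764)*((58 - 99) - 27167) = -65756*(-41 - 27167) = -65756*(-27208) = 1789089248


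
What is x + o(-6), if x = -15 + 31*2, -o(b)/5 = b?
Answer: 77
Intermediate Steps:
o(b) = -5*b
x = 47 (x = -15 + 62 = 47)
x + o(-6) = 47 - 5*(-6) = 47 + 30 = 77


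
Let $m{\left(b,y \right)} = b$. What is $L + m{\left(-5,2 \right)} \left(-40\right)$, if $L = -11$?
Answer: $189$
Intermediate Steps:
$L + m{\left(-5,2 \right)} \left(-40\right) = -11 - -200 = -11 + 200 = 189$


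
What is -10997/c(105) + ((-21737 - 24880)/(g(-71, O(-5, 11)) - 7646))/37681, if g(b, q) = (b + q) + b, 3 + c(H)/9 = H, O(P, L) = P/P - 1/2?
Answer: -6453851091463/538757285850 ≈ -11.979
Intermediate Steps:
O(P, L) = ½ (O(P, L) = 1 - 1*½ = 1 - ½ = ½)
c(H) = -27 + 9*H
g(b, q) = q + 2*b
-10997/c(105) + ((-21737 - 24880)/(g(-71, O(-5, 11)) - 7646))/37681 = -10997/(-27 + 9*105) + ((-21737 - 24880)/((½ + 2*(-71)) - 7646))/37681 = -10997/(-27 + 945) - 46617/((½ - 142) - 7646)*(1/37681) = -10997/918 - 46617/(-283/2 - 7646)*(1/37681) = -10997*1/918 - 46617/(-15575/2)*(1/37681) = -10997/918 - 46617*(-2/15575)*(1/37681) = -10997/918 + (93234/15575)*(1/37681) = -10997/918 + 93234/586881575 = -6453851091463/538757285850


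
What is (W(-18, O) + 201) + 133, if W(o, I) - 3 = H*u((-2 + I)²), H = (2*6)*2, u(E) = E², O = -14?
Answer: 1573201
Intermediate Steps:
H = 24 (H = 12*2 = 24)
W(o, I) = 3 + 24*(-2 + I)⁴ (W(o, I) = 3 + 24*((-2 + I)²)² = 3 + 24*(-2 + I)⁴)
(W(-18, O) + 201) + 133 = ((3 + 24*(-2 - 14)⁴) + 201) + 133 = ((3 + 24*(-16)⁴) + 201) + 133 = ((3 + 24*65536) + 201) + 133 = ((3 + 1572864) + 201) + 133 = (1572867 + 201) + 133 = 1573068 + 133 = 1573201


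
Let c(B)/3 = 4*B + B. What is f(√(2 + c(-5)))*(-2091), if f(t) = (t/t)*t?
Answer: -2091*I*√73 ≈ -17866.0*I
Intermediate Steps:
c(B) = 15*B (c(B) = 3*(4*B + B) = 3*(5*B) = 15*B)
f(t) = t (f(t) = 1*t = t)
f(√(2 + c(-5)))*(-2091) = √(2 + 15*(-5))*(-2091) = √(2 - 75)*(-2091) = √(-73)*(-2091) = (I*√73)*(-2091) = -2091*I*√73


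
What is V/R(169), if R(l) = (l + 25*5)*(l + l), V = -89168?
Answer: -22292/24843 ≈ -0.89732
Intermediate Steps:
R(l) = 2*l*(125 + l) (R(l) = (l + 125)*(2*l) = (125 + l)*(2*l) = 2*l*(125 + l))
V/R(169) = -89168*1/(338*(125 + 169)) = -89168/(2*169*294) = -89168/99372 = -89168*1/99372 = -22292/24843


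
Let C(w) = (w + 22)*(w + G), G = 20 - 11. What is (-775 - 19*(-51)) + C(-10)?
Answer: 182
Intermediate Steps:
G = 9
C(w) = (9 + w)*(22 + w) (C(w) = (w + 22)*(w + 9) = (22 + w)*(9 + w) = (9 + w)*(22 + w))
(-775 - 19*(-51)) + C(-10) = (-775 - 19*(-51)) + (198 + (-10)**2 + 31*(-10)) = (-775 + 969) + (198 + 100 - 310) = 194 - 12 = 182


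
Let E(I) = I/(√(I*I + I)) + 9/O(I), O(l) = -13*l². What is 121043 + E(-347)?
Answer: 189470665622/1565317 - √120062/346 ≈ 1.2104e+5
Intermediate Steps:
E(I) = -9/(13*I²) + I/√(I + I²) (E(I) = I/(√(I*I + I)) + 9/((-13*I²)) = I/(√(I² + I)) + 9*(-1/(13*I²)) = I/(√(I + I²)) - 9/(13*I²) = I/√(I + I²) - 9/(13*I²) = -9/(13*I²) + I/√(I + I²))
121043 + E(-347) = 121043 + (-9/13/(-347)² - 347/√(-347 + (-347)²)) = 121043 + (-9/13*1/120409 - 347/√(-347 + 120409)) = 121043 + (-9/1565317 - √120062/346) = 189470665622/1565317 - √120062/346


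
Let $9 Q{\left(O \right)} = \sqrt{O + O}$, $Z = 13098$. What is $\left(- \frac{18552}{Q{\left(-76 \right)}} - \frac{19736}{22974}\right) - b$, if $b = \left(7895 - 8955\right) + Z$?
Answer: $- \frac{138290374}{11487} + \frac{41742 i \sqrt{38}}{19} \approx -12039.0 + 13543.0 i$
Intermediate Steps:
$Q{\left(O \right)} = \frac{\sqrt{2} \sqrt{O}}{9}$ ($Q{\left(O \right)} = \frac{\sqrt{O + O}}{9} = \frac{\sqrt{2 O}}{9} = \frac{\sqrt{2} \sqrt{O}}{9}$)
$b = 12038$ ($b = \left(7895 - 8955\right) + 13098 = -1060 + 13098 = 12038$)
$\left(- \frac{18552}{Q{\left(-76 \right)}} - \frac{19736}{22974}\right) - b = \left(- \frac{18552}{\frac{1}{9} \sqrt{2} \sqrt{-76}} - \frac{19736}{22974}\right) - 12038 = \left(- \frac{18552}{\frac{1}{9} \sqrt{2} \cdot 2 i \sqrt{19}} - \frac{9868}{11487}\right) - 12038 = \left(- \frac{18552}{\frac{2}{9} i \sqrt{38}} - \frac{9868}{11487}\right) - 12038 = \left(- 18552 \left(- \frac{9 i \sqrt{38}}{76}\right) - \frac{9868}{11487}\right) - 12038 = \left(\frac{41742 i \sqrt{38}}{19} - \frac{9868}{11487}\right) - 12038 = \left(- \frac{9868}{11487} + \frac{41742 i \sqrt{38}}{19}\right) - 12038 = - \frac{138290374}{11487} + \frac{41742 i \sqrt{38}}{19}$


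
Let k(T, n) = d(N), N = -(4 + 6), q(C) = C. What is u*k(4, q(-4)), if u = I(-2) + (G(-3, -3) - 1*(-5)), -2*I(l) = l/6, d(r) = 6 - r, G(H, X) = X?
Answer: 104/3 ≈ 34.667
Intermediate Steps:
N = -10 (N = -1*10 = -10)
k(T, n) = 16 (k(T, n) = 6 - 1*(-10) = 6 + 10 = 16)
I(l) = -l/12 (I(l) = -l/(2*6) = -l/12)
u = 13/6 (u = -1/12*(-2) + (-3 - 1*(-5)) = ⅙ + (-3 + 5) = ⅙ + 2 = 13/6 ≈ 2.1667)
u*k(4, q(-4)) = (13/6)*16 = 104/3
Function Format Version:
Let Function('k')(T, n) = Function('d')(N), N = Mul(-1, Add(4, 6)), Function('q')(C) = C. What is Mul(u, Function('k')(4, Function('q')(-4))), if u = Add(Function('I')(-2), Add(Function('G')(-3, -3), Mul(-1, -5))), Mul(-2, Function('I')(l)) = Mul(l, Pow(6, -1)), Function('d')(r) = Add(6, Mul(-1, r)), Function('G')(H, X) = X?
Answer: Rational(104, 3) ≈ 34.667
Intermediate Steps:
N = -10 (N = Mul(-1, 10) = -10)
Function('k')(T, n) = 16 (Function('k')(T, n) = Add(6, Mul(-1, -10)) = Add(6, 10) = 16)
Function('I')(l) = Mul(Rational(-1, 12), l) (Function('I')(l) = Mul(Rational(-1, 2), Mul(l, Pow(6, -1))) = Mul(Rational(-1, 2), Mul(l, Rational(1, 6))) = Mul(Rational(-1, 2), Mul(Rational(1, 6), l)) = Mul(Rational(-1, 12), l))
u = Rational(13, 6) (u = Add(Mul(Rational(-1, 12), -2), Add(-3, Mul(-1, -5))) = Add(Rational(1, 6), Add(-3, 5)) = Add(Rational(1, 6), 2) = Rational(13, 6) ≈ 2.1667)
Mul(u, Function('k')(4, Function('q')(-4))) = Mul(Rational(13, 6), 16) = Rational(104, 3)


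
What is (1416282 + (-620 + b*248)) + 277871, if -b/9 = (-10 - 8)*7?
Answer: 1974765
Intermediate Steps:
b = 1134 (b = -9*(-10 - 8)*7 = -(-162)*7 = -9*(-126) = 1134)
(1416282 + (-620 + b*248)) + 277871 = (1416282 + (-620 + 1134*248)) + 277871 = (1416282 + (-620 + 281232)) + 277871 = (1416282 + 280612) + 277871 = 1696894 + 277871 = 1974765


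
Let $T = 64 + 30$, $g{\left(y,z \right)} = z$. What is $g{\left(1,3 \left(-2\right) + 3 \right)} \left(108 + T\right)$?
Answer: $-606$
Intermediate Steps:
$T = 94$
$g{\left(1,3 \left(-2\right) + 3 \right)} \left(108 + T\right) = \left(3 \left(-2\right) + 3\right) \left(108 + 94\right) = \left(-6 + 3\right) 202 = \left(-3\right) 202 = -606$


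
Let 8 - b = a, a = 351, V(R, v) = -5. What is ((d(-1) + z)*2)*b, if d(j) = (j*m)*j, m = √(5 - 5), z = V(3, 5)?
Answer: 3430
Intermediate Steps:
z = -5
m = 0 (m = √0 = 0)
d(j) = 0 (d(j) = (j*0)*j = 0*j = 0)
b = -343 (b = 8 - 1*351 = 8 - 351 = -343)
((d(-1) + z)*2)*b = ((0 - 5)*2)*(-343) = -5*2*(-343) = -10*(-343) = 3430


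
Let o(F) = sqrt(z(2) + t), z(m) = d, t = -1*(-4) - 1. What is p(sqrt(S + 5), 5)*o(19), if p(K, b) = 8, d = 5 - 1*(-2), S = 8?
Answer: 8*sqrt(10) ≈ 25.298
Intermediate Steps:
t = 3 (t = 4 - 1 = 3)
d = 7 (d = 5 + 2 = 7)
z(m) = 7
o(F) = sqrt(10) (o(F) = sqrt(7 + 3) = sqrt(10))
p(sqrt(S + 5), 5)*o(19) = 8*sqrt(10)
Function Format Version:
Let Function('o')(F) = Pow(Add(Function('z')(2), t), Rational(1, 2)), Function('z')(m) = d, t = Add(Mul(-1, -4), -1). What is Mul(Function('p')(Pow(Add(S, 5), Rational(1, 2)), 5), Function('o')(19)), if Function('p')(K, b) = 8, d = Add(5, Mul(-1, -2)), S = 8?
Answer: Mul(8, Pow(10, Rational(1, 2))) ≈ 25.298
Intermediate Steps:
t = 3 (t = Add(4, -1) = 3)
d = 7 (d = Add(5, 2) = 7)
Function('z')(m) = 7
Function('o')(F) = Pow(10, Rational(1, 2)) (Function('o')(F) = Pow(Add(7, 3), Rational(1, 2)) = Pow(10, Rational(1, 2)))
Mul(Function('p')(Pow(Add(S, 5), Rational(1, 2)), 5), Function('o')(19)) = Mul(8, Pow(10, Rational(1, 2)))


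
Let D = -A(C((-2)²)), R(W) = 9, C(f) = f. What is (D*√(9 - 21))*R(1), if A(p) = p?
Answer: -72*I*√3 ≈ -124.71*I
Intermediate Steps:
D = -4 (D = -1*(-2)² = -1*4 = -4)
(D*√(9 - 21))*R(1) = -4*√(9 - 21)*9 = -8*I*√3*9 = -72*I*√3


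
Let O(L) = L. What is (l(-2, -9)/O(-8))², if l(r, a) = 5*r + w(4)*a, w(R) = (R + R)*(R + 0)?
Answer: 22201/16 ≈ 1387.6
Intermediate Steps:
w(R) = 2*R² (w(R) = (2*R)*R = 2*R²)
l(r, a) = 5*r + 32*a (l(r, a) = 5*r + (2*4²)*a = 5*r + (2*16)*a = 5*r + 32*a)
(l(-2, -9)/O(-8))² = ((5*(-2) + 32*(-9))/(-8))² = ((-10 - 288)*(-⅛))² = (-298*(-⅛))² = (149/4)² = 22201/16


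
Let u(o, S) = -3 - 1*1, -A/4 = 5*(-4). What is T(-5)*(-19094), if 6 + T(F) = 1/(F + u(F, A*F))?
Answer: 1050170/9 ≈ 1.1669e+5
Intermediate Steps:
A = 80 (A = -20*(-4) = -4*(-20) = 80)
u(o, S) = -4 (u(o, S) = -3 - 1 = -4)
T(F) = -6 + 1/(-4 + F) (T(F) = -6 + 1/(F - 4) = -6 + 1/(-4 + F))
T(-5)*(-19094) = ((25 - 6*(-5))/(-4 - 5))*(-19094) = ((25 + 30)/(-9))*(-19094) = -1/9*55*(-19094) = -55/9*(-19094) = 1050170/9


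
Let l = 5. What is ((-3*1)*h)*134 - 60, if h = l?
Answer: -2070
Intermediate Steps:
h = 5
((-3*1)*h)*134 - 60 = (-3*1*5)*134 - 60 = -3*5*134 - 60 = -15*134 - 60 = -2010 - 60 = -2070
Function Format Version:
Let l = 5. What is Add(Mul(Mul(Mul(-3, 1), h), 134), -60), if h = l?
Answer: -2070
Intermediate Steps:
h = 5
Add(Mul(Mul(Mul(-3, 1), h), 134), -60) = Add(Mul(Mul(Mul(-3, 1), 5), 134), -60) = Add(Mul(Mul(-3, 5), 134), -60) = Add(Mul(-15, 134), -60) = Add(-2010, -60) = -2070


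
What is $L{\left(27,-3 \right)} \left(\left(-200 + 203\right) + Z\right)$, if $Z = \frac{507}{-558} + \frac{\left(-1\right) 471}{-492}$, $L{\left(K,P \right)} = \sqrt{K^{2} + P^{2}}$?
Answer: $\frac{46499 \sqrt{82}}{5084} \approx 82.822$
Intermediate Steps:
$Z = \frac{743}{15252}$ ($Z = 507 \left(- \frac{1}{558}\right) - - \frac{157}{164} = - \frac{169}{186} + \frac{157}{164} = \frac{743}{15252} \approx 0.048715$)
$L{\left(27,-3 \right)} \left(\left(-200 + 203\right) + Z\right) = \sqrt{27^{2} + \left(-3\right)^{2}} \left(\left(-200 + 203\right) + \frac{743}{15252}\right) = \sqrt{729 + 9} \left(3 + \frac{743}{15252}\right) = \sqrt{738} \cdot \frac{46499}{15252} = 3 \sqrt{82} \cdot \frac{46499}{15252} = \frac{46499 \sqrt{82}}{5084}$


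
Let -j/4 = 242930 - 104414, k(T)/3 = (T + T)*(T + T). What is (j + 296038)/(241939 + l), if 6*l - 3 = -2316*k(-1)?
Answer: -516052/474615 ≈ -1.0873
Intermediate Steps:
k(T) = 12*T**2 (k(T) = 3*((T + T)*(T + T)) = 3*((2*T)*(2*T)) = 3*(4*T**2) = 12*T**2)
l = -9263/2 (l = 1/2 + (-27792*(-1)**2)/6 = 1/2 + (-27792)/6 = 1/2 + (-2316*12)/6 = 1/2 + (1/6)*(-27792) = 1/2 - 4632 = -9263/2 ≈ -4631.5)
j = -554064 (j = -4*(242930 - 104414) = -4*138516 = -554064)
(j + 296038)/(241939 + l) = (-554064 + 296038)/(241939 - 9263/2) = -258026/474615/2 = -258026*2/474615 = -516052/474615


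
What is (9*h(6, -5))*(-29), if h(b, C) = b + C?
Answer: -261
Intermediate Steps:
h(b, C) = C + b
(9*h(6, -5))*(-29) = (9*(-5 + 6))*(-29) = (9*1)*(-29) = 9*(-29) = -261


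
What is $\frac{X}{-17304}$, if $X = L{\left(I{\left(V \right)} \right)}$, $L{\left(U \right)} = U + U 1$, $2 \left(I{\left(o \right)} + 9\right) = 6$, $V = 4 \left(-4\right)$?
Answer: $\frac{1}{1442} \approx 0.00069348$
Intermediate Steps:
$V = -16$
$I{\left(o \right)} = -6$ ($I{\left(o \right)} = -9 + \frac{1}{2} \cdot 6 = -9 + 3 = -6$)
$L{\left(U \right)} = 2 U$ ($L{\left(U \right)} = U + U = 2 U$)
$X = -12$ ($X = 2 \left(-6\right) = -12$)
$\frac{X}{-17304} = - \frac{12}{-17304} = \left(-12\right) \left(- \frac{1}{17304}\right) = \frac{1}{1442}$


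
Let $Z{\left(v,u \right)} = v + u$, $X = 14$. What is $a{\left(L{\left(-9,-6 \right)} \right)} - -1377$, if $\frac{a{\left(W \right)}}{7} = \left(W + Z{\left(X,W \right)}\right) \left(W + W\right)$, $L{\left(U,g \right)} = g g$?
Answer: $44721$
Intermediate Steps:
$L{\left(U,g \right)} = g^{2}$
$Z{\left(v,u \right)} = u + v$
$a{\left(W \right)} = 14 W \left(14 + 2 W\right)$ ($a{\left(W \right)} = 7 \left(W + \left(W + 14\right)\right) \left(W + W\right) = 7 \left(W + \left(14 + W\right)\right) 2 W = 7 \left(14 + 2 W\right) 2 W = 7 \cdot 2 W \left(14 + 2 W\right) = 14 W \left(14 + 2 W\right)$)
$a{\left(L{\left(-9,-6 \right)} \right)} - -1377 = 28 \left(-6\right)^{2} \left(7 + \left(-6\right)^{2}\right) - -1377 = 28 \cdot 36 \left(7 + 36\right) + 1377 = 28 \cdot 36 \cdot 43 + 1377 = 43344 + 1377 = 44721$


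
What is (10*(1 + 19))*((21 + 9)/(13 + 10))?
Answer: 6000/23 ≈ 260.87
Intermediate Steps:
(10*(1 + 19))*((21 + 9)/(13 + 10)) = (10*20)*(30/23) = 200*(30*(1/23)) = 200*(30/23) = 6000/23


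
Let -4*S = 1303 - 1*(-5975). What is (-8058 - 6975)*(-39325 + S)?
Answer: 1237050537/2 ≈ 6.1853e+8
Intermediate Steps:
S = -3639/2 (S = -(1303 - 1*(-5975))/4 = -(1303 + 5975)/4 = -¼*7278 = -3639/2 ≈ -1819.5)
(-8058 - 6975)*(-39325 + S) = (-8058 - 6975)*(-39325 - 3639/2) = -15033*(-82289/2) = 1237050537/2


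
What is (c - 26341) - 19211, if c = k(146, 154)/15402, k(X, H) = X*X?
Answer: -350785294/7701 ≈ -45551.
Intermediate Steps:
k(X, H) = X**2
c = 10658/7701 (c = 146**2/15402 = 21316*(1/15402) = 10658/7701 ≈ 1.3840)
(c - 26341) - 19211 = (10658/7701 - 26341) - 19211 = -202841383/7701 - 19211 = -350785294/7701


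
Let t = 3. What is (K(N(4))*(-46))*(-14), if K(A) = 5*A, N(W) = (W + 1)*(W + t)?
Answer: 112700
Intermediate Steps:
N(W) = (1 + W)*(3 + W) (N(W) = (W + 1)*(W + 3) = (1 + W)*(3 + W))
(K(N(4))*(-46))*(-14) = ((5*(3 + 4² + 4*4))*(-46))*(-14) = ((5*(3 + 16 + 16))*(-46))*(-14) = ((5*35)*(-46))*(-14) = (175*(-46))*(-14) = -8050*(-14) = 112700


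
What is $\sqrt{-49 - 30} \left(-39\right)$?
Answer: $- 39 i \sqrt{79} \approx - 346.64 i$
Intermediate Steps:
$\sqrt{-49 - 30} \left(-39\right) = \sqrt{-79} \left(-39\right) = i \sqrt{79} \left(-39\right) = - 39 i \sqrt{79}$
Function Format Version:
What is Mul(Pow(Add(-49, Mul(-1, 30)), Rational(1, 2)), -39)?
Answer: Mul(-39, I, Pow(79, Rational(1, 2))) ≈ Mul(-346.64, I)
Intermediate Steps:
Mul(Pow(Add(-49, Mul(-1, 30)), Rational(1, 2)), -39) = Mul(Pow(Add(-49, -30), Rational(1, 2)), -39) = Mul(Pow(-79, Rational(1, 2)), -39) = Mul(Mul(I, Pow(79, Rational(1, 2))), -39) = Mul(-39, I, Pow(79, Rational(1, 2)))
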